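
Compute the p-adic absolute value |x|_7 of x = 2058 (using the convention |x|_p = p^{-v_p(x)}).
|2058|_7 = 1/343

Step 1 — compute v_7(x) by factoring powers of 7 out of the numerator and denominator: v_7(2058) = 3. Step 2 — apply |x|_p = p^{-v_p(x)} = 7^{-3} = 1/343.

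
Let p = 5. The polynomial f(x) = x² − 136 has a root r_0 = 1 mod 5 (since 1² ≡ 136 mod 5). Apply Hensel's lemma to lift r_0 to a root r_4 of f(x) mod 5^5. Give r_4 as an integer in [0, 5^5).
r_4 = 2931 (mod 3125)

Hensel's recurrence: r_{i+1} = r_i − f(r_i)·(f′(r_i))^{-1} mod 5^{i+2}, with f′(x) = 2x. Iterate:
  r_0 = 1 (mod 5)
  r_1 = 6 (mod 25)
  r_2 = 56 (mod 125)
  r_3 = 431 (mod 625)
  r_4 = 2931 (mod 3125)
Final: r_4 = 2931, and one checks f(r_4) ≡ 0 mod 5^5.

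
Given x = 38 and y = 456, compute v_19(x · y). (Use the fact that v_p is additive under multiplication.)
v_19(17328) = 2

v_p(x) = 1 (factor: 38 = 19^1 · 2); v_p(y) = 1 (factor: 456 = 19^1 · 24). Additivity: v_p(xy) = v_p(x) + v_p(y) = 1 + 1 = 2. (Direct check: xy = 17328 = 19^2 · (48).)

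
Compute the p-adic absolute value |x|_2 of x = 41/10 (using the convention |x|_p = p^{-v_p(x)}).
|41/10|_2 = 2

Step 1 — compute v_2(x) by factoring powers of 2 out of the numerator and denominator: v_2(41/10) = -1. Step 2 — apply |x|_p = p^{-v_p(x)} = 2^{1} = 2.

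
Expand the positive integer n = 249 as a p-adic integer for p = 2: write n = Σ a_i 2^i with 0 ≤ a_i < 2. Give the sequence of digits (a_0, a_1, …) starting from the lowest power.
(a_0, a_1, …) = (1, 0, 0, 1, 1, 1, 1, 1)

Repeated division by 2 gives the digits low-to-high: 249 = 1 + 1·2^3 + 1·2^4 + 1·2^5 + 1·2^6 + 1·2^7. Digit sequence: (1, 0, 0, 1, 1, 1, 1, 1).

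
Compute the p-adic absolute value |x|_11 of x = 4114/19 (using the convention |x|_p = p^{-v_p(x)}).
|4114/19|_11 = 1/121

Step 1 — compute v_11(x) by factoring powers of 11 out of the numerator and denominator: v_11(4114/19) = 2. Step 2 — apply |x|_p = p^{-v_p(x)} = 11^{-2} = 1/121.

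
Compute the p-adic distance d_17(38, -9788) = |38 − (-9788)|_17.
d_17(38, -9788) = 1/4913

Step 1 — x − y = 38 − (-9788) = 9826. Step 2 — v_17(9826) = 3 (factor: 9826 = (17^3 · 2); the sign does not affect v_p). Step 3 — |x − y|_17 = 17^{-3} = 1/4913.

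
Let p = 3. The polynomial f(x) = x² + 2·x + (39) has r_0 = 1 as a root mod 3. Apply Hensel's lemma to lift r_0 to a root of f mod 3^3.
r_2 = 22 (mod 27)

Hensel: r_{i+1} = r_i − f(r_i)·(f′(r_i))^{-1} mod 3^{i+2}, f′(x) = 2x + 2. Iterate:
  r_0 = 1 (mod 3)
  r_1 = 4 (mod 9)
  r_2 = 22 (mod 27)
Final: r = 22 satisfies f(r) ≡ 0 mod 3^3.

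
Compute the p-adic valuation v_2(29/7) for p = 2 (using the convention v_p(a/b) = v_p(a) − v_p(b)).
v_2(29/7) = 0

Factor powers of 2 from the numerator and denominator of the reduced fraction: 29 = 2^0 · 29 and 7 = 2^0 · 7. Apply v_p(a/b) = v_p(a) − v_p(b): v_2(29/7) = 0 − 0 = 0.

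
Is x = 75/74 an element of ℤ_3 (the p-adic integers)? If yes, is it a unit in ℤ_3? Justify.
x ∈ ℤ_3 but not a unit; v_3(x) = 1 > 0

ℤ_3 = {x ∈ ℚ_3 : v_3(x) ≥ 0} and ℤ_3^× = {x ∈ ℤ_3 : v_3(x) = 0}. Here v_3(75/74) = v_3(num) − v_3(den) = 1; compare against these criteria.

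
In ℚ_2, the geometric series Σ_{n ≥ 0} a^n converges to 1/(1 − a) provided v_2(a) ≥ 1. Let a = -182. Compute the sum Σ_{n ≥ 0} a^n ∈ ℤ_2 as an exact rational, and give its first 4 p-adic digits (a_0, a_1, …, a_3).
Σ a^n = 1/(1 − a) = 1/183;  first 4 digits = (1, 1, 1, 0)

v_2(a) = 1 ≥ 1, so the series converges in ℤ_2 to 1/(1 − a) = 1/(1 − (-182)) = 1/183. Expand this rational in ℤ_2: compute digits iteratively via d_i = x_i mod 2, x_{i+1} = (x_i − d_i)/2. The first 4 digits are (1, 1, 1, 0).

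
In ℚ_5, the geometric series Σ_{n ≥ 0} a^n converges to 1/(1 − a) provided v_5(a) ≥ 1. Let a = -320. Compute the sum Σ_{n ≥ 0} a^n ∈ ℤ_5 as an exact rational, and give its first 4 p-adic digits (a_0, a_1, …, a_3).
Σ a^n = 1/(1 − a) = 1/321;  first 4 digits = (1, 1, 3, 2)

v_5(a) = 1 ≥ 1, so the series converges in ℤ_5 to 1/(1 − a) = 1/(1 − (-320)) = 1/321. Expand this rational in ℤ_5: compute digits iteratively via d_i = x_i mod 5, x_{i+1} = (x_i − d_i)/5. The first 4 digits are (1, 1, 3, 2).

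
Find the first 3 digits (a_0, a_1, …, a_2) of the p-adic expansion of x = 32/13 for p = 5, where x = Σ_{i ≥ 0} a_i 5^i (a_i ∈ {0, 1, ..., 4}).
(a_0, …, a_2) = (4, 2, 3)

v_5(32/13) = 0 (numerator and denominator both coprime to 5), so x ∈ ℤ_5^×. Compute digits iteratively via a_i = x_i mod 5, x_{i+1} = (x_i − a_i)/5, with x_0 = x:
  x_0 = 32/13;  a_0 = 4;  x_1 = (x_0 − 4)/5 = -4/13
  x_1 = -4/13;  a_1 = 2;  x_2 = (x_1 − 2)/5 = -6/13
  x_2 = -6/13;  a_2 = 3;  x_3 = (x_2 − 3)/5 = -9/13
Digits: (4, 2, 3).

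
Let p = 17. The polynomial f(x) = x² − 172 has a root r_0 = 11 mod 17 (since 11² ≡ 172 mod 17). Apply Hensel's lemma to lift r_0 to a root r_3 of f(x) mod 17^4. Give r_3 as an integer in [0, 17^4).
r_3 = 46030 (mod 83521)

Hensel's recurrence: r_{i+1} = r_i − f(r_i)·(f′(r_i))^{-1} mod 17^{i+2}, with f′(x) = 2x. Iterate:
  r_0 = 11 (mod 17)
  r_1 = 79 (mod 289)
  r_2 = 1813 (mod 4913)
  r_3 = 46030 (mod 83521)
Final: r_3 = 46030, and one checks f(r_3) ≡ 0 mod 17^4.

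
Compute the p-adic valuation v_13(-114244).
v_13(-114244) = 4

v_13(n) is the largest exponent k such that 13^k divides n. Factor out: -114244 = -13^4 · 4. (Sign doesn't affect v_p.) So v_13(-114244) = 4.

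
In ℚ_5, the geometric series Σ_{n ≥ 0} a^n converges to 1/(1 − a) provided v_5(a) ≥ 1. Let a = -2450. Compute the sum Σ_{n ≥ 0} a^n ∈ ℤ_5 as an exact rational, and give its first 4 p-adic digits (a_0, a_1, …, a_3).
Σ a^n = 1/(1 − a) = 1/2451;  first 4 digits = (1, 0, 2, 0)

v_5(a) = 2 ≥ 1, so the series converges in ℤ_5 to 1/(1 − a) = 1/(1 − (-2450)) = 1/2451. Expand this rational in ℤ_5: compute digits iteratively via d_i = x_i mod 5, x_{i+1} = (x_i − d_i)/5. The first 4 digits are (1, 0, 2, 0).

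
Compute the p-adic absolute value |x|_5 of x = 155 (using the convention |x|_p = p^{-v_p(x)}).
|155|_5 = 1/5

Step 1 — compute v_5(x) by factoring powers of 5 out of the numerator and denominator: v_5(155) = 1. Step 2 — apply |x|_p = p^{-v_p(x)} = 5^{-1} = 1/5.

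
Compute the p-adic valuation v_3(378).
v_3(378) = 3

v_3(n) is the largest exponent k such that 3^k divides n. Factor out: 378 = 3^3 · 14. (Sign doesn't affect v_p.) So v_3(378) = 3.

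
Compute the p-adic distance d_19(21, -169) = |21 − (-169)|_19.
d_19(21, -169) = 1/19

Step 1 — x − y = 21 − (-169) = 190. Step 2 — v_19(190) = 1 (factor: 190 = (19^1 · 10); the sign does not affect v_p). Step 3 — |x − y|_19 = 19^{-1} = 1/19.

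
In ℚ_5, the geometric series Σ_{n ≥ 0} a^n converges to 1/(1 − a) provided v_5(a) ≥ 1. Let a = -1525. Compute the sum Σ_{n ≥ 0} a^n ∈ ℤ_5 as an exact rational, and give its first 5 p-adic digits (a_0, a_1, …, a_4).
Σ a^n = 1/(1 − a) = 1/1526;  first 5 digits = (1, 0, 4, 2, 3)

v_5(a) = 2 ≥ 1, so the series converges in ℤ_5 to 1/(1 − a) = 1/(1 − (-1525)) = 1/1526. Expand this rational in ℤ_5: compute digits iteratively via d_i = x_i mod 5, x_{i+1} = (x_i − d_i)/5. The first 5 digits are (1, 0, 4, 2, 3).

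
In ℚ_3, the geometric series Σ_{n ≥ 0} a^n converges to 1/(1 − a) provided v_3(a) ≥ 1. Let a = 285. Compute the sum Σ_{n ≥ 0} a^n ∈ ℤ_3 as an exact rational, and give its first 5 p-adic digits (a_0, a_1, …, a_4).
Σ a^n = 1/(1 − a) = -1/284;  first 5 digits = (1, 2, 2, 2, 1)

v_3(a) = 1 ≥ 1, so the series converges in ℤ_3 to 1/(1 − a) = 1/(1 − 285) = -1/284. Expand this rational in ℤ_3: compute digits iteratively via d_i = x_i mod 3, x_{i+1} = (x_i − d_i)/3. The first 5 digits are (1, 2, 2, 2, 1).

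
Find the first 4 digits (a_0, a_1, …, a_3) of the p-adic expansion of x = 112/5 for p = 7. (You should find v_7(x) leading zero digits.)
(a_0, …, a_3) = (0, 6, 1, 4)

v_7(112/5) = 1, so a_0 = ... = a_0 = 0. Factor out: x = 7^1 · u with u = 16/5 a unit in ℤ_7. Expand u iteratively via a_{v+i} = u_i mod 7, u_{i+1} = (u_i − a_{v+i})/7:
  u_0 = 16/5;  a_1 = 6;  u_1 = (u_0 − 6)/7 = -2/5
  u_1 = -2/5;  a_2 = 1;  u_2 = (u_1 − 1)/7 = -1/5
  u_2 = -1/5;  a_3 = 4;  u_3 = (u_2 − 4)/7 = -3/5
Digits: (0, 6, 1, 4).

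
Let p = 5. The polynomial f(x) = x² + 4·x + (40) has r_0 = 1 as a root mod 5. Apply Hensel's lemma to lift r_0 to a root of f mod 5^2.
r_1 = 6 (mod 25)

Hensel: r_{i+1} = r_i − f(r_i)·(f′(r_i))^{-1} mod 5^{i+2}, f′(x) = 2x + 4. Iterate:
  r_0 = 1 (mod 5)
  r_1 = 6 (mod 25)
Final: r = 6 satisfies f(r) ≡ 0 mod 5^2.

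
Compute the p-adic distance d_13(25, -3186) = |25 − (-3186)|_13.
d_13(25, -3186) = 1/169

Step 1 — x − y = 25 − (-3186) = 3211. Step 2 — v_13(3211) = 2 (factor: 3211 = (13^2 · 19); the sign does not affect v_p). Step 3 — |x − y|_13 = 13^{-2} = 1/169.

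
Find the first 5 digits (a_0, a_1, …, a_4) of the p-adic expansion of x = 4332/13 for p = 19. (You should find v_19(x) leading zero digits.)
(a_0, …, a_4) = (0, 0, 17, 5, 7)

v_19(4332/13) = 2, so a_0 = ... = a_1 = 0. Factor out: x = 19^2 · u with u = 12/13 a unit in ℤ_19. Expand u iteratively via a_{v+i} = u_i mod 19, u_{i+1} = (u_i − a_{v+i})/19:
  u_0 = 12/13;  a_2 = 17;  u_1 = (u_0 − 17)/19 = -11/13
  u_1 = -11/13;  a_3 = 5;  u_2 = (u_1 − 5)/19 = -4/13
  u_2 = -4/13;  a_4 = 7;  u_3 = (u_2 − 7)/19 = -5/13
Digits: (0, 0, 17, 5, 7).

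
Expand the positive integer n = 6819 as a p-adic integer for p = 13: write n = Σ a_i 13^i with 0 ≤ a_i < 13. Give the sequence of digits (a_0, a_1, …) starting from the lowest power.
(a_0, a_1, …) = (7, 4, 1, 3)

Repeated division by 13 gives the digits low-to-high: 6819 = 7 + 4·13^1 + 1·13^2 + 3·13^3. Digit sequence: (7, 4, 1, 3).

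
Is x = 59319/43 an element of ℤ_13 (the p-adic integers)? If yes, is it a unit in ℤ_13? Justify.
x ∈ ℤ_13 but not a unit; v_13(x) = 3 > 0

ℤ_13 = {x ∈ ℚ_13 : v_13(x) ≥ 0} and ℤ_13^× = {x ∈ ℤ_13 : v_13(x) = 0}. Here v_13(59319/43) = v_13(num) − v_13(den) = 3; compare against these criteria.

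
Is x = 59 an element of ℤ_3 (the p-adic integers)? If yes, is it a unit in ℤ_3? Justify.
x ∈ ℤ_3^× (unit); v_3(x) = 0

ℤ_3 = {x ∈ ℚ_3 : v_3(x) ≥ 0} and ℤ_3^× = {x ∈ ℤ_3 : v_3(x) = 0}. Here v_3(59) = v_3(num) − v_3(den) = 0; compare against these criteria.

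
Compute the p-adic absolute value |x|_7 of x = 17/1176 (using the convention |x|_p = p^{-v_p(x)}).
|17/1176|_7 = 49

Step 1 — compute v_7(x) by factoring powers of 7 out of the numerator and denominator: v_7(17/1176) = -2. Step 2 — apply |x|_p = p^{-v_p(x)} = 7^{2} = 49.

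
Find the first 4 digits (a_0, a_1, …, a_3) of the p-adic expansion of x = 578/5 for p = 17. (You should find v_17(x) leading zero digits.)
(a_0, …, a_3) = (0, 0, 14, 6)

v_17(578/5) = 2, so a_0 = ... = a_1 = 0. Factor out: x = 17^2 · u with u = 2/5 a unit in ℤ_17. Expand u iteratively via a_{v+i} = u_i mod 17, u_{i+1} = (u_i − a_{v+i})/17:
  u_0 = 2/5;  a_2 = 14;  u_1 = (u_0 − 14)/17 = -4/5
  u_1 = -4/5;  a_3 = 6;  u_2 = (u_1 − 6)/17 = -2/5
Digits: (0, 0, 14, 6).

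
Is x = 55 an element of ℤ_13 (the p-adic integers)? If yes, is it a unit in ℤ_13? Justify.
x ∈ ℤ_13^× (unit); v_13(x) = 0

ℤ_13 = {x ∈ ℚ_13 : v_13(x) ≥ 0} and ℤ_13^× = {x ∈ ℤ_13 : v_13(x) = 0}. Here v_13(55) = v_13(num) − v_13(den) = 0; compare against these criteria.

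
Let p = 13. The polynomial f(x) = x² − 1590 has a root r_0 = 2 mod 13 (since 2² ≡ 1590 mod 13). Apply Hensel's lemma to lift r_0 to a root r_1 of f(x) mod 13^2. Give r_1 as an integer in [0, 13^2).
r_1 = 145 (mod 169)

Hensel's recurrence: r_{i+1} = r_i − f(r_i)·(f′(r_i))^{-1} mod 13^{i+2}, with f′(x) = 2x. Iterate:
  r_0 = 2 (mod 13)
  r_1 = 145 (mod 169)
Final: r_1 = 145, and one checks f(r_1) ≡ 0 mod 13^2.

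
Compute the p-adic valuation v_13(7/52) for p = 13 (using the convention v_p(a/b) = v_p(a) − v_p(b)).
v_13(7/52) = -1

Factor powers of 13 from the numerator and denominator of the reduced fraction: 7 = 13^0 · 7 and 52 = 13^1 · 4. Apply v_p(a/b) = v_p(a) − v_p(b): v_13(7/52) = 0 − 1 = -1.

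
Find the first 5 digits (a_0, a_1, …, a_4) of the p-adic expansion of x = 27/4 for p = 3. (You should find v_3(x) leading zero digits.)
(a_0, …, a_4) = (0, 0, 0, 1, 2)

v_3(27/4) = 3, so a_0 = ... = a_2 = 0. Factor out: x = 3^3 · u with u = 1/4 a unit in ℤ_3. Expand u iteratively via a_{v+i} = u_i mod 3, u_{i+1} = (u_i − a_{v+i})/3:
  u_0 = 1/4;  a_3 = 1;  u_1 = (u_0 − 1)/3 = -1/4
  u_1 = -1/4;  a_4 = 2;  u_2 = (u_1 − 2)/3 = -3/4
Digits: (0, 0, 0, 1, 2).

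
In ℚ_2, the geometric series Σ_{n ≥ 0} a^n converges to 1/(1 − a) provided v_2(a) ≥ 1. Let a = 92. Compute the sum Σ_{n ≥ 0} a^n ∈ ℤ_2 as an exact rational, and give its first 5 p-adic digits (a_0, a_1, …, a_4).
Σ a^n = 1/(1 − a) = -1/91;  first 5 digits = (1, 0, 1, 1, 0)

v_2(a) = 2 ≥ 1, so the series converges in ℤ_2 to 1/(1 − a) = 1/(1 − 92) = -1/91. Expand this rational in ℤ_2: compute digits iteratively via d_i = x_i mod 2, x_{i+1} = (x_i − d_i)/2. The first 5 digits are (1, 0, 1, 1, 0).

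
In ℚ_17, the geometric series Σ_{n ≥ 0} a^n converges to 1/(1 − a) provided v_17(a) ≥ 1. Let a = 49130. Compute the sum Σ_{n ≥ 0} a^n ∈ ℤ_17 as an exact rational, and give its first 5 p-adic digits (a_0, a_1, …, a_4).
Σ a^n = 1/(1 − a) = -1/49129;  first 5 digits = (1, 0, 0, 10, 0)

v_17(a) = 3 ≥ 1, so the series converges in ℤ_17 to 1/(1 − a) = 1/(1 − 49130) = -1/49129. Expand this rational in ℤ_17: compute digits iteratively via d_i = x_i mod 17, x_{i+1} = (x_i − d_i)/17. The first 5 digits are (1, 0, 0, 10, 0).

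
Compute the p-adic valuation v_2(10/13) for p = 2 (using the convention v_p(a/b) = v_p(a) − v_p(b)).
v_2(10/13) = 1

Factor powers of 2 from the numerator and denominator of the reduced fraction: 10 = 2^1 · 5 and 13 = 2^0 · 13. Apply v_p(a/b) = v_p(a) − v_p(b): v_2(10/13) = 1 − 0 = 1.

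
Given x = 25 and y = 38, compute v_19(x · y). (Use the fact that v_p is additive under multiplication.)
v_19(950) = 1

v_p(x) = 0 (factor: 25 = 19^0 · 25); v_p(y) = 1 (factor: 38 = 19^1 · 2). Additivity: v_p(xy) = v_p(x) + v_p(y) = 0 + 1 = 1. (Direct check: xy = 950 = 19^1 · (50).)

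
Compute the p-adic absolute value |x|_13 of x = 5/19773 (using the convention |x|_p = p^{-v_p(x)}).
|5/19773|_13 = 2197

Step 1 — compute v_13(x) by factoring powers of 13 out of the numerator and denominator: v_13(5/19773) = -3. Step 2 — apply |x|_p = p^{-v_p(x)} = 13^{3} = 2197.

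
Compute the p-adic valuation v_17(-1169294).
v_17(-1169294) = 4

v_17(n) is the largest exponent k such that 17^k divides n. Factor out: -1169294 = -17^4 · 14. (Sign doesn't affect v_p.) So v_17(-1169294) = 4.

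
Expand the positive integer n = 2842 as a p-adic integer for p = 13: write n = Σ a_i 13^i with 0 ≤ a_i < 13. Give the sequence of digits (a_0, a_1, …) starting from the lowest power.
(a_0, a_1, …) = (8, 10, 3, 1)

Repeated division by 13 gives the digits low-to-high: 2842 = 8 + 10·13^1 + 3·13^2 + 1·13^3. Digit sequence: (8, 10, 3, 1).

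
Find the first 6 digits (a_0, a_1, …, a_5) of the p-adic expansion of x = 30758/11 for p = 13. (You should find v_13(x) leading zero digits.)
(a_0, …, a_5) = (0, 0, 0, 6, 2, 1)

v_13(30758/11) = 3, so a_0 = ... = a_2 = 0. Factor out: x = 13^3 · u with u = 14/11 a unit in ℤ_13. Expand u iteratively via a_{v+i} = u_i mod 13, u_{i+1} = (u_i − a_{v+i})/13:
  u_0 = 14/11;  a_3 = 6;  u_1 = (u_0 − 6)/13 = -4/11
  u_1 = -4/11;  a_4 = 2;  u_2 = (u_1 − 2)/13 = -2/11
  u_2 = -2/11;  a_5 = 1;  u_3 = (u_2 − 1)/13 = -1/11
Digits: (0, 0, 0, 6, 2, 1).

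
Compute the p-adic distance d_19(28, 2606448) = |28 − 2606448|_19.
d_19(28, 2606448) = 1/130321

Step 1 — x − y = 28 − 2606448 = -2606420. Step 2 — v_19(-2606420) = 4 (factor: -2606420 = −(19^4 · 20); the sign does not affect v_p). Step 3 — |x − y|_19 = 19^{-4} = 1/130321.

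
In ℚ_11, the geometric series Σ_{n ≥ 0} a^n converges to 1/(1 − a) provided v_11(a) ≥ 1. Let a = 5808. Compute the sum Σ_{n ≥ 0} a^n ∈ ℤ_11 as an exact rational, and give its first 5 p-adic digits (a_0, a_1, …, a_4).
Σ a^n = 1/(1 − a) = -1/5807;  first 5 digits = (1, 0, 4, 4, 5)

v_11(a) = 2 ≥ 1, so the series converges in ℤ_11 to 1/(1 − a) = 1/(1 − 5808) = -1/5807. Expand this rational in ℤ_11: compute digits iteratively via d_i = x_i mod 11, x_{i+1} = (x_i − d_i)/11. The first 5 digits are (1, 0, 4, 4, 5).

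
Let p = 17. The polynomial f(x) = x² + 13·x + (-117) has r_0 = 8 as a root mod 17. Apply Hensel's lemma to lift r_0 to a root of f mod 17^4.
r_3 = 46605 (mod 83521)

Hensel: r_{i+1} = r_i − f(r_i)·(f′(r_i))^{-1} mod 17^{i+2}, f′(x) = 2x + 13. Iterate:
  r_0 = 8 (mod 17)
  r_1 = 76 (mod 289)
  r_2 = 2388 (mod 4913)
  r_3 = 46605 (mod 83521)
Final: r = 46605 satisfies f(r) ≡ 0 mod 17^4.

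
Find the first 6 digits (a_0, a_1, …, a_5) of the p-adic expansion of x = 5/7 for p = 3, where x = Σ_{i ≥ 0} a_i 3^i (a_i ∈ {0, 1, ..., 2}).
(a_0, …, a_5) = (2, 0, 2, 1, 2, 0)

v_3(5/7) = 0 (numerator and denominator both coprime to 3), so x ∈ ℤ_3^×. Compute digits iteratively via a_i = x_i mod 3, x_{i+1} = (x_i − a_i)/3, with x_0 = x:
  x_0 = 5/7;  a_0 = 2;  x_1 = (x_0 − 2)/3 = -3/7
  x_1 = -3/7;  a_1 = 0;  x_2 = (x_1 − 0)/3 = -1/7
  x_2 = -1/7;  a_2 = 2;  x_3 = (x_2 − 2)/3 = -5/7
  x_3 = -5/7;  a_3 = 1;  x_4 = (x_3 − 1)/3 = -4/7
  x_4 = -4/7;  a_4 = 2;  x_5 = (x_4 − 2)/3 = -6/7
  x_5 = -6/7;  a_5 = 0;  x_6 = (x_5 − 0)/3 = -2/7
Digits: (2, 0, 2, 1, 2, 0).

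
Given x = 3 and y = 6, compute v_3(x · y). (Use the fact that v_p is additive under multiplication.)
v_3(18) = 2

v_p(x) = 1 (factor: 3 = 3^1 · 1); v_p(y) = 1 (factor: 6 = 3^1 · 2). Additivity: v_p(xy) = v_p(x) + v_p(y) = 1 + 1 = 2. (Direct check: xy = 18 = 3^2 · (2).)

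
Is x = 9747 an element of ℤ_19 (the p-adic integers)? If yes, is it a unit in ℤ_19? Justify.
x ∈ ℤ_19 but not a unit; v_19(x) = 2 > 0

ℤ_19 = {x ∈ ℚ_19 : v_19(x) ≥ 0} and ℤ_19^× = {x ∈ ℤ_19 : v_19(x) = 0}. Here v_19(9747) = v_19(num) − v_19(den) = 2; compare against these criteria.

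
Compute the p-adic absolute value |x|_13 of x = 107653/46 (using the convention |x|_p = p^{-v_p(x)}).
|107653/46|_13 = 1/2197

Step 1 — compute v_13(x) by factoring powers of 13 out of the numerator and denominator: v_13(107653/46) = 3. Step 2 — apply |x|_p = p^{-v_p(x)} = 13^{-3} = 1/2197.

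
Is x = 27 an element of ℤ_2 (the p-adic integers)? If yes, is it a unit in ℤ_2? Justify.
x ∈ ℤ_2^× (unit); v_2(x) = 0

ℤ_2 = {x ∈ ℚ_2 : v_2(x) ≥ 0} and ℤ_2^× = {x ∈ ℤ_2 : v_2(x) = 0}. Here v_2(27) = v_2(num) − v_2(den) = 0; compare against these criteria.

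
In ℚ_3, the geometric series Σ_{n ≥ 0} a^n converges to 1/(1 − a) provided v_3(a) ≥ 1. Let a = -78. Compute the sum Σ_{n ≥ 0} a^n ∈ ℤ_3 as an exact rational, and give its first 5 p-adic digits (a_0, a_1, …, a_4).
Σ a^n = 1/(1 − a) = 1/79;  first 5 digits = (1, 1, 1, 1, 0)

v_3(a) = 1 ≥ 1, so the series converges in ℤ_3 to 1/(1 − a) = 1/(1 − (-78)) = 1/79. Expand this rational in ℤ_3: compute digits iteratively via d_i = x_i mod 3, x_{i+1} = (x_i − d_i)/3. The first 5 digits are (1, 1, 1, 1, 0).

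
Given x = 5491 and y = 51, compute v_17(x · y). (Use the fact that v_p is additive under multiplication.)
v_17(280041) = 3

v_p(x) = 2 (factor: 5491 = 17^2 · 19); v_p(y) = 1 (factor: 51 = 17^1 · 3). Additivity: v_p(xy) = v_p(x) + v_p(y) = 2 + 1 = 3. (Direct check: xy = 280041 = 17^3 · (57).)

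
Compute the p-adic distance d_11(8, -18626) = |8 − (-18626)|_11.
d_11(8, -18626) = 1/1331

Step 1 — x − y = 8 − (-18626) = 18634. Step 2 — v_11(18634) = 3 (factor: 18634 = (11^3 · 14); the sign does not affect v_p). Step 3 — |x − y|_11 = 11^{-3} = 1/1331.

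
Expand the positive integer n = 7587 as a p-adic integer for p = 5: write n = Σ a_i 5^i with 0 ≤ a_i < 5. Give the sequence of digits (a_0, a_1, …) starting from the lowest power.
(a_0, a_1, …) = (2, 2, 3, 0, 2, 2)

Repeated division by 5 gives the digits low-to-high: 7587 = 2 + 2·5^1 + 3·5^2 + 2·5^4 + 2·5^5. Digit sequence: (2, 2, 3, 0, 2, 2).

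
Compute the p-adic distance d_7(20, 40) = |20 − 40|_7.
d_7(20, 40) = 1

Step 1 — x − y = 20 − 40 = -20. Step 2 — v_7(-20) = 0 (factor: -20 = −(7^0 · 20); the sign does not affect v_p). Step 3 — |x − y|_7 = 7^{0} = 1.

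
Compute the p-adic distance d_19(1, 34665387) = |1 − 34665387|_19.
d_19(1, 34665387) = 1/2476099

Step 1 — x − y = 1 − 34665387 = -34665386. Step 2 — v_19(-34665386) = 5 (factor: -34665386 = −(19^5 · 14); the sign does not affect v_p). Step 3 — |x − y|_19 = 19^{-5} = 1/2476099.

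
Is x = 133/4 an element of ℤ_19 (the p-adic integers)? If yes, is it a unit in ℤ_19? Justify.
x ∈ ℤ_19 but not a unit; v_19(x) = 1 > 0

ℤ_19 = {x ∈ ℚ_19 : v_19(x) ≥ 0} and ℤ_19^× = {x ∈ ℤ_19 : v_19(x) = 0}. Here v_19(133/4) = v_19(num) − v_19(den) = 1; compare against these criteria.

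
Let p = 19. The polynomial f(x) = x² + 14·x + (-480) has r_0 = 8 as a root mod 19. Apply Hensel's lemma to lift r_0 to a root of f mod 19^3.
r_2 = 6829 (mod 6859)

Hensel: r_{i+1} = r_i − f(r_i)·(f′(r_i))^{-1} mod 19^{i+2}, f′(x) = 2x + 14. Iterate:
  r_0 = 8 (mod 19)
  r_1 = 331 (mod 361)
  r_2 = 6829 (mod 6859)
Final: r = 6829 satisfies f(r) ≡ 0 mod 19^3.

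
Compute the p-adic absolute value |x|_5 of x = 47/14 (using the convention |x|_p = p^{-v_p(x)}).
|47/14|_5 = 1

Step 1 — compute v_5(x) by factoring powers of 5 out of the numerator and denominator: v_5(47/14) = 0. Step 2 — apply |x|_p = p^{-v_p(x)} = 5^{0} = 1.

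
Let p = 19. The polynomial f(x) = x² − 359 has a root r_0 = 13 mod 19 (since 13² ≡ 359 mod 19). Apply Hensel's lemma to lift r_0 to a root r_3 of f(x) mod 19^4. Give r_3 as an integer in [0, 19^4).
r_3 = 8240 (mod 130321)

Hensel's recurrence: r_{i+1} = r_i − f(r_i)·(f′(r_i))^{-1} mod 19^{i+2}, with f′(x) = 2x. Iterate:
  r_0 = 13 (mod 19)
  r_1 = 298 (mod 361)
  r_2 = 1381 (mod 6859)
  r_3 = 8240 (mod 130321)
Final: r_3 = 8240, and one checks f(r_3) ≡ 0 mod 19^4.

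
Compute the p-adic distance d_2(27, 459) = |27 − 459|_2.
d_2(27, 459) = 1/16

Step 1 — x − y = 27 − 459 = -432. Step 2 — v_2(-432) = 4 (factor: -432 = −(2^4 · 27); the sign does not affect v_p). Step 3 — |x − y|_2 = 2^{-4} = 1/16.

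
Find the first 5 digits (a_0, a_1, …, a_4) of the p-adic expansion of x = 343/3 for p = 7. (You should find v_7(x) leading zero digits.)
(a_0, …, a_4) = (0, 0, 0, 5, 4)

v_7(343/3) = 3, so a_0 = ... = a_2 = 0. Factor out: x = 7^3 · u with u = 1/3 a unit in ℤ_7. Expand u iteratively via a_{v+i} = u_i mod 7, u_{i+1} = (u_i − a_{v+i})/7:
  u_0 = 1/3;  a_3 = 5;  u_1 = (u_0 − 5)/7 = -2/3
  u_1 = -2/3;  a_4 = 4;  u_2 = (u_1 − 4)/7 = -2/3
Digits: (0, 0, 0, 5, 4).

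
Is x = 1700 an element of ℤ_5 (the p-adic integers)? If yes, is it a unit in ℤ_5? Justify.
x ∈ ℤ_5 but not a unit; v_5(x) = 2 > 0

ℤ_5 = {x ∈ ℚ_5 : v_5(x) ≥ 0} and ℤ_5^× = {x ∈ ℤ_5 : v_5(x) = 0}. Here v_5(1700) = v_5(num) − v_5(den) = 2; compare against these criteria.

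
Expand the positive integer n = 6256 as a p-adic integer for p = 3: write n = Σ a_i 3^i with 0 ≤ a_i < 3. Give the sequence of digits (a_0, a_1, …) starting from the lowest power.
(a_0, a_1, …) = (1, 0, 2, 0, 2, 1, 2, 2)

Repeated division by 3 gives the digits low-to-high: 6256 = 1 + 2·3^2 + 2·3^4 + 1·3^5 + 2·3^6 + 2·3^7. Digit sequence: (1, 0, 2, 0, 2, 1, 2, 2).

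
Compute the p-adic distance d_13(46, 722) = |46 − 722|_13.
d_13(46, 722) = 1/169

Step 1 — x − y = 46 − 722 = -676. Step 2 — v_13(-676) = 2 (factor: -676 = −(13^2 · 4); the sign does not affect v_p). Step 3 — |x − y|_13 = 13^{-2} = 1/169.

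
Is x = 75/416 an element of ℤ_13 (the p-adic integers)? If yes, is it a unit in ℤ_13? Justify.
x ∉ ℤ_13 (v_13(x) = -1 < 0)

ℤ_13 = {x ∈ ℚ_13 : v_13(x) ≥ 0} and ℤ_13^× = {x ∈ ℤ_13 : v_13(x) = 0}. Here v_13(75/416) = v_13(num) − v_13(den) = -1; compare against these criteria.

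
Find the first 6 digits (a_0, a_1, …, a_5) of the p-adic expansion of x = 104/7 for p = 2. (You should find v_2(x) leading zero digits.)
(a_0, …, a_5) = (0, 0, 0, 1, 1, 0)

v_2(104/7) = 3, so a_0 = ... = a_2 = 0. Factor out: x = 2^3 · u with u = 13/7 a unit in ℤ_2. Expand u iteratively via a_{v+i} = u_i mod 2, u_{i+1} = (u_i − a_{v+i})/2:
  u_0 = 13/7;  a_3 = 1;  u_1 = (u_0 − 1)/2 = 3/7
  u_1 = 3/7;  a_4 = 1;  u_2 = (u_1 − 1)/2 = -2/7
  u_2 = -2/7;  a_5 = 0;  u_3 = (u_2 − 0)/2 = -1/7
Digits: (0, 0, 0, 1, 1, 0).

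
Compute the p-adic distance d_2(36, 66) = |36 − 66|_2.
d_2(36, 66) = 1/2

Step 1 — x − y = 36 − 66 = -30. Step 2 — v_2(-30) = 1 (factor: -30 = −(2^1 · 15); the sign does not affect v_p). Step 3 — |x − y|_2 = 2^{-1} = 1/2.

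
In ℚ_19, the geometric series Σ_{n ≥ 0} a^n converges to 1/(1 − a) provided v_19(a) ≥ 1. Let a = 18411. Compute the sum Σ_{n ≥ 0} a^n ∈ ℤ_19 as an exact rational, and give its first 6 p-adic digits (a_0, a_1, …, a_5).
Σ a^n = 1/(1 − a) = -1/18410;  first 6 digits = (1, 0, 13, 2, 17, 3)

v_19(a) = 2 ≥ 1, so the series converges in ℤ_19 to 1/(1 − a) = 1/(1 − 18411) = -1/18410. Expand this rational in ℤ_19: compute digits iteratively via d_i = x_i mod 19, x_{i+1} = (x_i − d_i)/19. The first 6 digits are (1, 0, 13, 2, 17, 3).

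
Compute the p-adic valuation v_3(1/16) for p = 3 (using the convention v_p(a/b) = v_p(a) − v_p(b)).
v_3(1/16) = 0

Factor powers of 3 from the numerator and denominator of the reduced fraction: 1 = 3^0 · 1 and 16 = 3^0 · 16. Apply v_p(a/b) = v_p(a) − v_p(b): v_3(1/16) = 0 − 0 = 0.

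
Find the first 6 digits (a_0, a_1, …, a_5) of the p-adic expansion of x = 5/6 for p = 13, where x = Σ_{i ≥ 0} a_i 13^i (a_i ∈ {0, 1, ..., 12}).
(a_0, …, a_5) = (3, 2, 2, 2, 2, 2)

v_13(5/6) = 0 (numerator and denominator both coprime to 13), so x ∈ ℤ_13^×. Compute digits iteratively via a_i = x_i mod 13, x_{i+1} = (x_i − a_i)/13, with x_0 = x:
  x_0 = 5/6;  a_0 = 3;  x_1 = (x_0 − 3)/13 = -1/6
  x_1 = -1/6;  a_1 = 2;  x_2 = (x_1 − 2)/13 = -1/6
  x_2 = -1/6;  a_2 = 2;  x_3 = (x_2 − 2)/13 = -1/6
  x_3 = -1/6;  a_3 = 2;  x_4 = (x_3 − 2)/13 = -1/6
  x_4 = -1/6;  a_4 = 2;  x_5 = (x_4 − 2)/13 = -1/6
  x_5 = -1/6;  a_5 = 2;  x_6 = (x_5 − 2)/13 = -1/6
Digits: (3, 2, 2, 2, 2, 2).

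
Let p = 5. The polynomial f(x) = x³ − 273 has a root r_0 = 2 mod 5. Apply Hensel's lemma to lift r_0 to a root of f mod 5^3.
r_2 = 22 (mod 125)

Hensel: r_{i+1} = r_i − f(r_i)/f′(r_i) mod 5^{i+2}, where f′(x) = 3x². Iterate:
  r_0 = 2 (mod 5)
  r_1 = 22 (mod 25)
  r_2 = 22 (mod 125)
Final: r = 22 with f(r) ≡ 0 mod 5^3.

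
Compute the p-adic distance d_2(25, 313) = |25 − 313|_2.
d_2(25, 313) = 1/32

Step 1 — x − y = 25 − 313 = -288. Step 2 — v_2(-288) = 5 (factor: -288 = −(2^5 · 9); the sign does not affect v_p). Step 3 — |x − y|_2 = 2^{-5} = 1/32.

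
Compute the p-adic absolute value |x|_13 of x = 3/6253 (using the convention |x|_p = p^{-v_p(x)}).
|3/6253|_13 = 169

Step 1 — compute v_13(x) by factoring powers of 13 out of the numerator and denominator: v_13(3/6253) = -2. Step 2 — apply |x|_p = p^{-v_p(x)} = 13^{2} = 169.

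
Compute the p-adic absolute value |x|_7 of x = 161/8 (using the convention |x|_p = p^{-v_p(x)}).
|161/8|_7 = 1/7

Step 1 — compute v_7(x) by factoring powers of 7 out of the numerator and denominator: v_7(161/8) = 1. Step 2 — apply |x|_p = p^{-v_p(x)} = 7^{-1} = 1/7.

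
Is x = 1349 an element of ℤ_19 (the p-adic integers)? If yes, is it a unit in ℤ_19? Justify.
x ∈ ℤ_19 but not a unit; v_19(x) = 1 > 0

ℤ_19 = {x ∈ ℚ_19 : v_19(x) ≥ 0} and ℤ_19^× = {x ∈ ℤ_19 : v_19(x) = 0}. Here v_19(1349) = v_19(num) − v_19(den) = 1; compare against these criteria.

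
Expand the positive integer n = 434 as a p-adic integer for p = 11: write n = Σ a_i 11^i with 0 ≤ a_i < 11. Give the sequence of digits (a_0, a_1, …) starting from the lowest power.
(a_0, a_1, …) = (5, 6, 3)

Repeated division by 11 gives the digits low-to-high: 434 = 5 + 6·11^1 + 3·11^2. Digit sequence: (5, 6, 3).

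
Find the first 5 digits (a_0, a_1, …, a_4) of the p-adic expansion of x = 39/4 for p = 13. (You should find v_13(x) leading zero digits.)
(a_0, …, a_4) = (0, 4, 3, 3, 3)

v_13(39/4) = 1, so a_0 = ... = a_0 = 0. Factor out: x = 13^1 · u with u = 3/4 a unit in ℤ_13. Expand u iteratively via a_{v+i} = u_i mod 13, u_{i+1} = (u_i − a_{v+i})/13:
  u_0 = 3/4;  a_1 = 4;  u_1 = (u_0 − 4)/13 = -1/4
  u_1 = -1/4;  a_2 = 3;  u_2 = (u_1 − 3)/13 = -1/4
  u_2 = -1/4;  a_3 = 3;  u_3 = (u_2 − 3)/13 = -1/4
  u_3 = -1/4;  a_4 = 3;  u_4 = (u_3 − 3)/13 = -1/4
Digits: (0, 4, 3, 3, 3).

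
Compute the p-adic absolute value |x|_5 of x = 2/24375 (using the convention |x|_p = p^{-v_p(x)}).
|2/24375|_5 = 625

Step 1 — compute v_5(x) by factoring powers of 5 out of the numerator and denominator: v_5(2/24375) = -4. Step 2 — apply |x|_p = p^{-v_p(x)} = 5^{4} = 625.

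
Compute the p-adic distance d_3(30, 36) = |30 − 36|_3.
d_3(30, 36) = 1/3

Step 1 — x − y = 30 − 36 = -6. Step 2 — v_3(-6) = 1 (factor: -6 = −(3^1 · 2); the sign does not affect v_p). Step 3 — |x − y|_3 = 3^{-1} = 1/3.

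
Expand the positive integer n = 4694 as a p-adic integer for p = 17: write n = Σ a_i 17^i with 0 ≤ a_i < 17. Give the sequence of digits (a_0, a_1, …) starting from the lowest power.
(a_0, a_1, …) = (2, 4, 16)

Repeated division by 17 gives the digits low-to-high: 4694 = 2 + 4·17^1 + 16·17^2. Digit sequence: (2, 4, 16).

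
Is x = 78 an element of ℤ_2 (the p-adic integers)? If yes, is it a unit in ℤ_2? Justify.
x ∈ ℤ_2 but not a unit; v_2(x) = 1 > 0

ℤ_2 = {x ∈ ℚ_2 : v_2(x) ≥ 0} and ℤ_2^× = {x ∈ ℤ_2 : v_2(x) = 0}. Here v_2(78) = v_2(num) − v_2(den) = 1; compare against these criteria.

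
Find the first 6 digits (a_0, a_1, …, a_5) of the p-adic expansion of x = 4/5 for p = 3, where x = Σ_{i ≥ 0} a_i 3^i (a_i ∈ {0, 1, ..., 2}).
(a_0, …, a_5) = (2, 2, 1, 0, 1, 2)

v_3(4/5) = 0 (numerator and denominator both coprime to 3), so x ∈ ℤ_3^×. Compute digits iteratively via a_i = x_i mod 3, x_{i+1} = (x_i − a_i)/3, with x_0 = x:
  x_0 = 4/5;  a_0 = 2;  x_1 = (x_0 − 2)/3 = -2/5
  x_1 = -2/5;  a_1 = 2;  x_2 = (x_1 − 2)/3 = -4/5
  x_2 = -4/5;  a_2 = 1;  x_3 = (x_2 − 1)/3 = -3/5
  x_3 = -3/5;  a_3 = 0;  x_4 = (x_3 − 0)/3 = -1/5
  x_4 = -1/5;  a_4 = 1;  x_5 = (x_4 − 1)/3 = -2/5
  x_5 = -2/5;  a_5 = 2;  x_6 = (x_5 − 2)/3 = -4/5
Digits: (2, 2, 1, 0, 1, 2).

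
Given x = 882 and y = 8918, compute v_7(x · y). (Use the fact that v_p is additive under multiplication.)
v_7(7865676) = 5

v_p(x) = 2 (factor: 882 = 7^2 · 18); v_p(y) = 3 (factor: 8918 = 7^3 · 26). Additivity: v_p(xy) = v_p(x) + v_p(y) = 2 + 3 = 5. (Direct check: xy = 7865676 = 7^5 · (468).)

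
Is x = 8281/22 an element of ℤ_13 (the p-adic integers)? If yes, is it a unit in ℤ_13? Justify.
x ∈ ℤ_13 but not a unit; v_13(x) = 2 > 0

ℤ_13 = {x ∈ ℚ_13 : v_13(x) ≥ 0} and ℤ_13^× = {x ∈ ℤ_13 : v_13(x) = 0}. Here v_13(8281/22) = v_13(num) − v_13(den) = 2; compare against these criteria.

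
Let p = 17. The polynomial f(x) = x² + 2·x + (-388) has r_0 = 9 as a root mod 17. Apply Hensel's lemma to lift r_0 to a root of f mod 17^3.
r_2 = 1743 (mod 4913)

Hensel: r_{i+1} = r_i − f(r_i)·(f′(r_i))^{-1} mod 17^{i+2}, f′(x) = 2x + 2. Iterate:
  r_0 = 9 (mod 17)
  r_1 = 9 (mod 289)
  r_2 = 1743 (mod 4913)
Final: r = 1743 satisfies f(r) ≡ 0 mod 17^3.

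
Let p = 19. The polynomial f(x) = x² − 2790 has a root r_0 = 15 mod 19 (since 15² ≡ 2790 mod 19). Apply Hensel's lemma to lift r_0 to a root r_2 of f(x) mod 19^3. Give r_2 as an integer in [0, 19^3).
r_2 = 2086 (mod 6859)

Hensel's recurrence: r_{i+1} = r_i − f(r_i)·(f′(r_i))^{-1} mod 19^{i+2}, with f′(x) = 2x. Iterate:
  r_0 = 15 (mod 19)
  r_1 = 281 (mod 361)
  r_2 = 2086 (mod 6859)
Final: r_2 = 2086, and one checks f(r_2) ≡ 0 mod 19^3.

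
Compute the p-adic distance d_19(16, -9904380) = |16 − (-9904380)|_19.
d_19(16, -9904380) = 1/2476099

Step 1 — x − y = 16 − (-9904380) = 9904396. Step 2 — v_19(9904396) = 5 (factor: 9904396 = (19^5 · 4); the sign does not affect v_p). Step 3 — |x − y|_19 = 19^{-5} = 1/2476099.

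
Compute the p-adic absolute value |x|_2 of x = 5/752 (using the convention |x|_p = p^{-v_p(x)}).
|5/752|_2 = 16

Step 1 — compute v_2(x) by factoring powers of 2 out of the numerator and denominator: v_2(5/752) = -4. Step 2 — apply |x|_p = p^{-v_p(x)} = 2^{4} = 16.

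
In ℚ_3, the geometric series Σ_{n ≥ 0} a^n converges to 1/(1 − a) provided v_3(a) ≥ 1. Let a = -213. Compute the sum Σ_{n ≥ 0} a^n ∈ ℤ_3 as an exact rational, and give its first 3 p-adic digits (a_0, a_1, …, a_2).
Σ a^n = 1/(1 − a) = 1/214;  first 3 digits = (1, 1, 1)

v_3(a) = 1 ≥ 1, so the series converges in ℤ_3 to 1/(1 − a) = 1/(1 − (-213)) = 1/214. Expand this rational in ℤ_3: compute digits iteratively via d_i = x_i mod 3, x_{i+1} = (x_i − d_i)/3. The first 3 digits are (1, 1, 1).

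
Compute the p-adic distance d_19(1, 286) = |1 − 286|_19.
d_19(1, 286) = 1/19

Step 1 — x − y = 1 − 286 = -285. Step 2 — v_19(-285) = 1 (factor: -285 = −(19^1 · 15); the sign does not affect v_p). Step 3 — |x − y|_19 = 19^{-1} = 1/19.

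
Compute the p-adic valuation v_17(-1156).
v_17(-1156) = 2

v_17(n) is the largest exponent k such that 17^k divides n. Factor out: -1156 = -17^2 · 4. (Sign doesn't affect v_p.) So v_17(-1156) = 2.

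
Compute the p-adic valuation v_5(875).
v_5(875) = 3

v_5(n) is the largest exponent k such that 5^k divides n. Factor out: 875 = 5^3 · 7. (Sign doesn't affect v_p.) So v_5(875) = 3.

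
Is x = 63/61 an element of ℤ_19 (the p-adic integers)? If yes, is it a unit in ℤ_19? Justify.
x ∈ ℤ_19^× (unit); v_19(x) = 0

ℤ_19 = {x ∈ ℚ_19 : v_19(x) ≥ 0} and ℤ_19^× = {x ∈ ℤ_19 : v_19(x) = 0}. Here v_19(63/61) = v_19(num) − v_19(den) = 0; compare against these criteria.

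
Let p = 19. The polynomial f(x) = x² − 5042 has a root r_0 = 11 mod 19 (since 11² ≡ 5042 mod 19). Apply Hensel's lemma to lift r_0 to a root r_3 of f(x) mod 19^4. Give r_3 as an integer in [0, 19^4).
r_3 = 90698 (mod 130321)

Hensel's recurrence: r_{i+1} = r_i − f(r_i)·(f′(r_i))^{-1} mod 19^{i+2}, with f′(x) = 2x. Iterate:
  r_0 = 11 (mod 19)
  r_1 = 87 (mod 361)
  r_2 = 1531 (mod 6859)
  r_3 = 90698 (mod 130321)
Final: r_3 = 90698, and one checks f(r_3) ≡ 0 mod 19^4.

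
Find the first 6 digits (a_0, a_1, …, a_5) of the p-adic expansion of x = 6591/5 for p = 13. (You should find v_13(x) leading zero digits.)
(a_0, …, a_5) = (0, 0, 0, 11, 7, 2)

v_13(6591/5) = 3, so a_0 = ... = a_2 = 0. Factor out: x = 13^3 · u with u = 3/5 a unit in ℤ_13. Expand u iteratively via a_{v+i} = u_i mod 13, u_{i+1} = (u_i − a_{v+i})/13:
  u_0 = 3/5;  a_3 = 11;  u_1 = (u_0 − 11)/13 = -4/5
  u_1 = -4/5;  a_4 = 7;  u_2 = (u_1 − 7)/13 = -3/5
  u_2 = -3/5;  a_5 = 2;  u_3 = (u_2 − 2)/13 = -1/5
Digits: (0, 0, 0, 11, 7, 2).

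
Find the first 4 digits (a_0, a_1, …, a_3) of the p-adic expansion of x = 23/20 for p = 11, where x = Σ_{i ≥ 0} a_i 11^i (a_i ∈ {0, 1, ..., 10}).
(a_0, …, a_3) = (5, 9, 3, 9)

v_11(23/20) = 0 (numerator and denominator both coprime to 11), so x ∈ ℤ_11^×. Compute digits iteratively via a_i = x_i mod 11, x_{i+1} = (x_i − a_i)/11, with x_0 = x:
  x_0 = 23/20;  a_0 = 5;  x_1 = (x_0 − 5)/11 = -7/20
  x_1 = -7/20;  a_1 = 9;  x_2 = (x_1 − 9)/11 = -17/20
  x_2 = -17/20;  a_2 = 3;  x_3 = (x_2 − 3)/11 = -7/20
  x_3 = -7/20;  a_3 = 9;  x_4 = (x_3 − 9)/11 = -17/20
Digits: (5, 9, 3, 9).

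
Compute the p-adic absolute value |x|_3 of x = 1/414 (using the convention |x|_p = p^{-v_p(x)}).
|1/414|_3 = 9

Step 1 — compute v_3(x) by factoring powers of 3 out of the numerator and denominator: v_3(1/414) = -2. Step 2 — apply |x|_p = p^{-v_p(x)} = 3^{2} = 9.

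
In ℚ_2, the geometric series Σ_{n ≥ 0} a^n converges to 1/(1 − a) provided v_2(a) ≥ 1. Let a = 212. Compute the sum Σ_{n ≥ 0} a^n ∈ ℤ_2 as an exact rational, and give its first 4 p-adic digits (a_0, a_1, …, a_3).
Σ a^n = 1/(1 − a) = -1/211;  first 4 digits = (1, 0, 1, 0)

v_2(a) = 2 ≥ 1, so the series converges in ℤ_2 to 1/(1 − a) = 1/(1 − 212) = -1/211. Expand this rational in ℤ_2: compute digits iteratively via d_i = x_i mod 2, x_{i+1} = (x_i − d_i)/2. The first 4 digits are (1, 0, 1, 0).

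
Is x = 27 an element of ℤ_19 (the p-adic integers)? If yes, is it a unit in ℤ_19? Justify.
x ∈ ℤ_19^× (unit); v_19(x) = 0

ℤ_19 = {x ∈ ℚ_19 : v_19(x) ≥ 0} and ℤ_19^× = {x ∈ ℤ_19 : v_19(x) = 0}. Here v_19(27) = v_19(num) − v_19(den) = 0; compare against these criteria.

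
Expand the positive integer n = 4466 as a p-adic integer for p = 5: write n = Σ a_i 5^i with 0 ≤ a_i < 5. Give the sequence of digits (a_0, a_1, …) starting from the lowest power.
(a_0, a_1, …) = (1, 3, 3, 0, 2, 1)

Repeated division by 5 gives the digits low-to-high: 4466 = 1 + 3·5^1 + 3·5^2 + 2·5^4 + 1·5^5. Digit sequence: (1, 3, 3, 0, 2, 1).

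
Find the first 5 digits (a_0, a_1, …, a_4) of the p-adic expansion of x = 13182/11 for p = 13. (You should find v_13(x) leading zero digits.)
(a_0, …, a_4) = (0, 0, 0, 10, 4)

v_13(13182/11) = 3, so a_0 = ... = a_2 = 0. Factor out: x = 13^3 · u with u = 6/11 a unit in ℤ_13. Expand u iteratively via a_{v+i} = u_i mod 13, u_{i+1} = (u_i − a_{v+i})/13:
  u_0 = 6/11;  a_3 = 10;  u_1 = (u_0 − 10)/13 = -8/11
  u_1 = -8/11;  a_4 = 4;  u_2 = (u_1 − 4)/13 = -4/11
Digits: (0, 0, 0, 10, 4).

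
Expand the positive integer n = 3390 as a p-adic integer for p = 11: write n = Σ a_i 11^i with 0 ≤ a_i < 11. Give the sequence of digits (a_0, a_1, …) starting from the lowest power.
(a_0, a_1, …) = (2, 0, 6, 2)

Repeated division by 11 gives the digits low-to-high: 3390 = 2 + 6·11^2 + 2·11^3. Digit sequence: (2, 0, 6, 2).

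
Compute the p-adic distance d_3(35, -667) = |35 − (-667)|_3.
d_3(35, -667) = 1/27

Step 1 — x − y = 35 − (-667) = 702. Step 2 — v_3(702) = 3 (factor: 702 = (3^3 · 26); the sign does not affect v_p). Step 3 — |x − y|_3 = 3^{-3} = 1/27.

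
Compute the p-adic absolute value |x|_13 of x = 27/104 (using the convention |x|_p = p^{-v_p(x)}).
|27/104|_13 = 13

Step 1 — compute v_13(x) by factoring powers of 13 out of the numerator and denominator: v_13(27/104) = -1. Step 2 — apply |x|_p = p^{-v_p(x)} = 13^{1} = 13.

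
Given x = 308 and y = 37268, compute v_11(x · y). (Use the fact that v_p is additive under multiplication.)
v_11(11478544) = 4

v_p(x) = 1 (factor: 308 = 11^1 · 28); v_p(y) = 3 (factor: 37268 = 11^3 · 28). Additivity: v_p(xy) = v_p(x) + v_p(y) = 1 + 3 = 4. (Direct check: xy = 11478544 = 11^4 · (784).)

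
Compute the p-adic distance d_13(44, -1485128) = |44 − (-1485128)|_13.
d_13(44, -1485128) = 1/371293

Step 1 — x − y = 44 − (-1485128) = 1485172. Step 2 — v_13(1485172) = 5 (factor: 1485172 = (13^5 · 4); the sign does not affect v_p). Step 3 — |x − y|_13 = 13^{-5} = 1/371293.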